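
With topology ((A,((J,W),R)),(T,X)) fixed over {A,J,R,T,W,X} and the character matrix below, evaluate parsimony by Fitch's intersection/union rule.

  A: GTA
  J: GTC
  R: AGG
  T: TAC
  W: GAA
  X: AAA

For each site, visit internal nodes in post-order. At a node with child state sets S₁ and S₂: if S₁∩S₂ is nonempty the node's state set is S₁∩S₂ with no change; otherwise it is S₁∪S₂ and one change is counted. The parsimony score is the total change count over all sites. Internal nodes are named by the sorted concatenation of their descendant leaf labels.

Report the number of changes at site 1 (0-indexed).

[col 0] JW: children J:{G}, W:{G} ∩→ {G}; cost 0
[col 0] JRW: children JW:{G}, R:{A} ∪→ {A,G}; cost 1
[col 0] AJRW: children A:{G}, JRW:{A,G} ∩→ {G}; cost 0
[col 0] TX: children T:{T}, X:{A} ∪→ {A,T}; cost 1
[col 0] AJRTWX: children AJRW:{G}, TX:{A,T} ∪→ {A,G,T}; cost 1
[col 1] JW: children J:{T}, W:{A} ∪→ {A,T}; cost 1
[col 1] JRW: children JW:{A,T}, R:{G} ∪→ {A,G,T}; cost 1
[col 1] AJRW: children A:{T}, JRW:{A,G,T} ∩→ {T}; cost 0
[col 1] TX: children T:{A}, X:{A} ∩→ {A}; cost 0
[col 1] AJRTWX: children AJRW:{T}, TX:{A} ∪→ {A,T}; cost 1
[col 2] JW: children J:{C}, W:{A} ∪→ {A,C}; cost 1
[col 2] JRW: children JW:{A,C}, R:{G} ∪→ {A,C,G}; cost 1
[col 2] AJRW: children A:{A}, JRW:{A,C,G} ∩→ {A}; cost 0
[col 2] TX: children T:{C}, X:{A} ∪→ {A,C}; cost 1
[col 2] AJRTWX: children AJRW:{A}, TX:{A,C} ∩→ {A}; cost 0
per-site changes: [3, 3, 3]; total = 9

3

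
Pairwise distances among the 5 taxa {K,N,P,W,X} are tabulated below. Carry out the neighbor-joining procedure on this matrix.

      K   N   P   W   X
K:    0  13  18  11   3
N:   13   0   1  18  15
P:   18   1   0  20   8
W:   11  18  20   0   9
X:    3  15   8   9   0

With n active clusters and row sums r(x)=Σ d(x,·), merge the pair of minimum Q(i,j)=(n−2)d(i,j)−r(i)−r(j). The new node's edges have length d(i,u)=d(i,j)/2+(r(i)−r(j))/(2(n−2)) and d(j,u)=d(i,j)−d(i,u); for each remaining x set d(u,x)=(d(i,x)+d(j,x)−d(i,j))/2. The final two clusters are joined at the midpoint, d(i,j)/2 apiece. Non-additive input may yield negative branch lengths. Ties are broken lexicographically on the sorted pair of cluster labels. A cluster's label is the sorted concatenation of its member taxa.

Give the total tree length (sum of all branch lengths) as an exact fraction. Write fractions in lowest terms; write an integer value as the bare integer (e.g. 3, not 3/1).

93/4

step 1: merge (N,P) at d=1, Q=-91; branch lengths N→1/2, P→1/2; new cluster NP
  updated: d(K,NP)=15, d(NP,W)=37/2, d(NP,X)=11
step 2: merge (K,X) at d=3, Q=-46; branch lengths K→3, X→0; new cluster KX
  updated: d(KX,NP)=23/2, d(KX,W)=17/2
step 3: merge (KX,NP) at d=23/2, Q=-77/2; branch lengths KX→3/4, NP→43/4; new cluster KNPX
  updated: d(KNPX,W)=31/4
step 4: merge (KNPX,W) at d=31/4; branch lengths KNPX→31/8, W→31/8; new cluster KNPWX
final tree: (((K:3,X:0):3/4,(N:1/2,P:1/2):43/4):31/8,W:31/8)
total length: 93/4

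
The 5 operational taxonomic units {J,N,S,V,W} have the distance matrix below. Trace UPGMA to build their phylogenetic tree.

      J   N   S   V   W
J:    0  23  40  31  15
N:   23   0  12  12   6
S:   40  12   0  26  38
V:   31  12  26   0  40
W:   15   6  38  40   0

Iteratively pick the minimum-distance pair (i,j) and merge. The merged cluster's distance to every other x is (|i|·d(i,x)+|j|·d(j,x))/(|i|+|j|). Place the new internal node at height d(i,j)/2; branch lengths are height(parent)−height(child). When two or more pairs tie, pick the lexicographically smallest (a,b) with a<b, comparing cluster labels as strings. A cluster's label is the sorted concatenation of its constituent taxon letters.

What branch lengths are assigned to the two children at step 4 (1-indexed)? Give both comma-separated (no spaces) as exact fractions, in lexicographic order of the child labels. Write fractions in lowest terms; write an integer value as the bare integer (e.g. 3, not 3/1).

step 1: merge (N,W) at d=6; branch lengths N→3, W→3; new cluster NW
  updated: d(J,NW)=19, d(NW,S)=25, d(NW,V)=26
step 2: merge (J,NW) at d=19; branch lengths J→19/2, NW→13/2; new cluster JNW
  updated: d(JNW,S)=30, d(JNW,V)=83/3
step 3: merge (S,V) at d=26; branch lengths S→13, V→13; new cluster SV
  updated: d(JNW,SV)=173/6
step 4: merge (JNW,SV) at d=173/6; branch lengths JNW→59/12, SV→17/12; new cluster JNSVW
final tree: ((J:19/2,(N:3,W:3):13/2):59/12,(S:13,V:13):17/12)
total length: 163/3

59/12,17/12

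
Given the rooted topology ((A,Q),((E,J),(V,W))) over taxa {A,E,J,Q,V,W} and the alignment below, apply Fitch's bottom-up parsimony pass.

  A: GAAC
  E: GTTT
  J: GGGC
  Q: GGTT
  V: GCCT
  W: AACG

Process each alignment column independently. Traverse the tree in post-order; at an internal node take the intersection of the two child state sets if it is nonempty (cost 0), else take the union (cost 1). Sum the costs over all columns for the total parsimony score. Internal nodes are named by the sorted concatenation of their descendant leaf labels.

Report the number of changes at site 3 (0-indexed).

3

[col 0] AQ: children A:{G}, Q:{G} ∩→ {G}; cost 0
[col 0] EJ: children E:{G}, J:{G} ∩→ {G}; cost 0
[col 0] VW: children V:{G}, W:{A} ∪→ {A,G}; cost 1
[col 0] EJVW: children EJ:{G}, VW:{A,G} ∩→ {G}; cost 0
[col 0] AEJQVW: children AQ:{G}, EJVW:{G} ∩→ {G}; cost 0
[col 1] AQ: children A:{A}, Q:{G} ∪→ {A,G}; cost 1
[col 1] EJ: children E:{T}, J:{G} ∪→ {G,T}; cost 1
[col 1] VW: children V:{C}, W:{A} ∪→ {A,C}; cost 1
[col 1] EJVW: children EJ:{G,T}, VW:{A,C} ∪→ {A,C,G,T}; cost 1
[col 1] AEJQVW: children AQ:{A,G}, EJVW:{A,C,G,T} ∩→ {A,G}; cost 0
[col 2] AQ: children A:{A}, Q:{T} ∪→ {A,T}; cost 1
[col 2] EJ: children E:{T}, J:{G} ∪→ {G,T}; cost 1
[col 2] VW: children V:{C}, W:{C} ∩→ {C}; cost 0
[col 2] EJVW: children EJ:{G,T}, VW:{C} ∪→ {C,G,T}; cost 1
[col 2] AEJQVW: children AQ:{A,T}, EJVW:{C,G,T} ∩→ {T}; cost 0
[col 3] AQ: children A:{C}, Q:{T} ∪→ {C,T}; cost 1
[col 3] EJ: children E:{T}, J:{C} ∪→ {C,T}; cost 1
[col 3] VW: children V:{T}, W:{G} ∪→ {G,T}; cost 1
[col 3] EJVW: children EJ:{C,T}, VW:{G,T} ∩→ {T}; cost 0
[col 3] AEJQVW: children AQ:{C,T}, EJVW:{T} ∩→ {T}; cost 0
per-site changes: [1, 4, 3, 3]; total = 11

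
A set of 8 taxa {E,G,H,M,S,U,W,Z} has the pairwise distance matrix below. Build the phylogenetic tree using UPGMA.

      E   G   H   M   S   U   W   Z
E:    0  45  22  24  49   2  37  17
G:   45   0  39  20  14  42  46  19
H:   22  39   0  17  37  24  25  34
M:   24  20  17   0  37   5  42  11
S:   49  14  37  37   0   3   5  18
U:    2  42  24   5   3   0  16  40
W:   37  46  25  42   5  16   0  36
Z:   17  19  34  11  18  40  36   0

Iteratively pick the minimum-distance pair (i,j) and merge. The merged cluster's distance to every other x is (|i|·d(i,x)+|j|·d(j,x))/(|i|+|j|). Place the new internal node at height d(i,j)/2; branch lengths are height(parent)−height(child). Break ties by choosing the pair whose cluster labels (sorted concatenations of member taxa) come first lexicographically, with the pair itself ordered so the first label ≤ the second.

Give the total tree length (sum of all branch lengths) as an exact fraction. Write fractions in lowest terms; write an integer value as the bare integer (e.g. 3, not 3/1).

iteration 1: select E,U (d=2); attach at lengths (1, 1); label the merged cluster EU
  updated: d(EU,G)=87/2, d(EU,H)=23, d(EU,M)=29/2, d(EU,S)=26, d(EU,W)=53/2, d(EU,Z)=57/2
iteration 2: select S,W (d=5); attach at lengths (5/2, 5/2); label the merged cluster SW
  updated: d(EU,SW)=105/4, d(G,SW)=30, d(H,SW)=31, d(M,SW)=79/2, d(SW,Z)=27
iteration 3: select M,Z (d=11); attach at lengths (11/2, 11/2); label the merged cluster MZ
  updated: d(EU,MZ)=43/2, d(G,MZ)=39/2, d(H,MZ)=51/2, d(MZ,SW)=133/4
iteration 4: select G,MZ (d=39/2); attach at lengths (39/4, 17/4); label the merged cluster GMZ
  updated: d(EU,GMZ)=173/6, d(GMZ,H)=30, d(GMZ,SW)=193/6
iteration 5: select EU,H (d=23); attach at lengths (21/2, 23/2); label the merged cluster EHU
  updated: d(EHU,GMZ)=263/9, d(EHU,SW)=167/6
iteration 6: select EHU,SW (d=167/6); attach at lengths (29/12, 137/12); label the merged cluster EHSUW
  updated: d(EHSUW,GMZ)=152/5
iteration 7: select EHSUW,GMZ (d=152/5); attach at lengths (77/60, 109/20); label the merged cluster EGHMSUWZ
final tree: ((((E:1,U:1):21/2,H:23/2):29/12,(S:5/2,W:5/2):137/12):77/60,(G:39/4,(M:11/2,Z:11/2):17/4):109/20)
total length: 2237/30

2237/30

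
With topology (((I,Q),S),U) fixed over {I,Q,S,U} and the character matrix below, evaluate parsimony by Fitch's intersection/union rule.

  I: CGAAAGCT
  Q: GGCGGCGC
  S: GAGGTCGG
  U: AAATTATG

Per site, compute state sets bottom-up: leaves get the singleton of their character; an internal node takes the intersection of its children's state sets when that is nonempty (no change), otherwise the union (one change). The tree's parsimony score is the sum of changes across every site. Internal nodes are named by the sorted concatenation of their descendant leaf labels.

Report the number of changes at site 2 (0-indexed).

[col 0] IQ: children I:{C}, Q:{G} ∪→ {C,G}; cost 1
[col 0] IQS: children IQ:{C,G}, S:{G} ∩→ {G}; cost 0
[col 0] IQSU: children IQS:{G}, U:{A} ∪→ {A,G}; cost 1
[col 1] IQ: children I:{G}, Q:{G} ∩→ {G}; cost 0
[col 1] IQS: children IQ:{G}, S:{A} ∪→ {A,G}; cost 1
[col 1] IQSU: children IQS:{A,G}, U:{A} ∩→ {A}; cost 0
[col 2] IQ: children I:{A}, Q:{C} ∪→ {A,C}; cost 1
[col 2] IQS: children IQ:{A,C}, S:{G} ∪→ {A,C,G}; cost 1
[col 2] IQSU: children IQS:{A,C,G}, U:{A} ∩→ {A}; cost 0
[col 3] IQ: children I:{A}, Q:{G} ∪→ {A,G}; cost 1
[col 3] IQS: children IQ:{A,G}, S:{G} ∩→ {G}; cost 0
[col 3] IQSU: children IQS:{G}, U:{T} ∪→ {G,T}; cost 1
[col 4] IQ: children I:{A}, Q:{G} ∪→ {A,G}; cost 1
[col 4] IQS: children IQ:{A,G}, S:{T} ∪→ {A,G,T}; cost 1
[col 4] IQSU: children IQS:{A,G,T}, U:{T} ∩→ {T}; cost 0
[col 5] IQ: children I:{G}, Q:{C} ∪→ {C,G}; cost 1
[col 5] IQS: children IQ:{C,G}, S:{C} ∩→ {C}; cost 0
[col 5] IQSU: children IQS:{C}, U:{A} ∪→ {A,C}; cost 1
[col 6] IQ: children I:{C}, Q:{G} ∪→ {C,G}; cost 1
[col 6] IQS: children IQ:{C,G}, S:{G} ∩→ {G}; cost 0
[col 6] IQSU: children IQS:{G}, U:{T} ∪→ {G,T}; cost 1
[col 7] IQ: children I:{T}, Q:{C} ∪→ {C,T}; cost 1
[col 7] IQS: children IQ:{C,T}, S:{G} ∪→ {C,G,T}; cost 1
[col 7] IQSU: children IQS:{C,G,T}, U:{G} ∩→ {G}; cost 0
per-site changes: [2, 1, 2, 2, 2, 2, 2, 2]; total = 15

2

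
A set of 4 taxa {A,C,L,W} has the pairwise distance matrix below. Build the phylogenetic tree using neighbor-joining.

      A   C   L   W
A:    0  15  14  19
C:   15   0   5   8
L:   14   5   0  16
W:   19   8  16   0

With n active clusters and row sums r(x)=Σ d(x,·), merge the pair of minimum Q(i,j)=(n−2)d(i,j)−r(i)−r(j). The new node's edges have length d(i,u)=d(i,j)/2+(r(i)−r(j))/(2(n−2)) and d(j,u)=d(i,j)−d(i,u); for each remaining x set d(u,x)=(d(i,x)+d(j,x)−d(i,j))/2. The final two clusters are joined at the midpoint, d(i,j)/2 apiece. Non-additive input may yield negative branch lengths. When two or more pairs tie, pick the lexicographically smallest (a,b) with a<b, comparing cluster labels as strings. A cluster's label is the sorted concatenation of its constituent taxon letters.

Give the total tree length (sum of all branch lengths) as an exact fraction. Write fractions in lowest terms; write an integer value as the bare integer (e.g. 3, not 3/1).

99/4

step 1: merge (A,L) at d=14, Q=-55; branch lengths A→41/4, L→15/4; new cluster AL
  updated: d(AL,C)=3, d(AL,W)=21/2
step 2: merge (AL,C) at d=3, Q=-43/2; branch lengths AL→11/4, C→1/4; new cluster ACL
  updated: d(ACL,W)=31/4
step 3: merge (ACL,W) at d=31/4; branch lengths ACL→31/8, W→31/8; new cluster ACLW
final tree: (((A:41/4,L:15/4):11/4,C:1/4):31/8,W:31/8)
total length: 99/4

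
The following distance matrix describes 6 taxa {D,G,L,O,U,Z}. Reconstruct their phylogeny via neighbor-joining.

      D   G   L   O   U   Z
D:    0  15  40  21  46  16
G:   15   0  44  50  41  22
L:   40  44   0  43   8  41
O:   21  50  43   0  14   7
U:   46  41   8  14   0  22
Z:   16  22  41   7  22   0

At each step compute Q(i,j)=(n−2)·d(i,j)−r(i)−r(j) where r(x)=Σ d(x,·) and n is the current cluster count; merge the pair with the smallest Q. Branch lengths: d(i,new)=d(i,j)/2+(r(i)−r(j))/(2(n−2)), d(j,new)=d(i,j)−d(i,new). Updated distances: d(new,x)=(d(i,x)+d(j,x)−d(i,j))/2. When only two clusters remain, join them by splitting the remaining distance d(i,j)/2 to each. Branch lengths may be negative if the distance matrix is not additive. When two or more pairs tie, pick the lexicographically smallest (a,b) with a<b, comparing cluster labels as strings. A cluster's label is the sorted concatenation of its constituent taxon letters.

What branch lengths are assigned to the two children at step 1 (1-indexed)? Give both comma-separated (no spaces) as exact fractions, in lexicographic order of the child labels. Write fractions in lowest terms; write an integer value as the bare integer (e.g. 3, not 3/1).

77/8,-13/8

step 1: merge (L,U) at d=8, Q=-275; branch lengths L→77/8, U→-13/8; new cluster LU
  updated: d(D,LU)=39, d(G,LU)=77/2, d(LU,O)=49/2, d(LU,Z)=55/2
step 2: merge (D,G) at d=15, Q=-343/2; branch lengths D→7/4, G→53/4; new cluster DG
  updated: d(DG,LU)=125/4, d(DG,O)=28, d(DG,Z)=23/2
step 3: merge (DG,Z) at d=23/2, Q=-375/4; branch lengths DG→191/16, Z→-7/16; new cluster DGZ
  updated: d(DGZ,LU)=189/8, d(DGZ,O)=47/4
step 4: merge (DGZ,LU) at d=189/8, Q=-479/8; branch lengths DGZ→87/16, LU→291/16; new cluster DGLUZ
  updated: d(DGLUZ,O)=101/16
step 5: merge (DGLUZ,O) at d=101/16; branch lengths DGLUZ→101/32, O→101/32; new cluster DGLOUZ
final tree: ((((D:7/4,G:53/4):191/16,Z:-7/16):87/16,(L:77/8,U:-13/8):291/16):101/32,O:101/32)
total length: 1031/16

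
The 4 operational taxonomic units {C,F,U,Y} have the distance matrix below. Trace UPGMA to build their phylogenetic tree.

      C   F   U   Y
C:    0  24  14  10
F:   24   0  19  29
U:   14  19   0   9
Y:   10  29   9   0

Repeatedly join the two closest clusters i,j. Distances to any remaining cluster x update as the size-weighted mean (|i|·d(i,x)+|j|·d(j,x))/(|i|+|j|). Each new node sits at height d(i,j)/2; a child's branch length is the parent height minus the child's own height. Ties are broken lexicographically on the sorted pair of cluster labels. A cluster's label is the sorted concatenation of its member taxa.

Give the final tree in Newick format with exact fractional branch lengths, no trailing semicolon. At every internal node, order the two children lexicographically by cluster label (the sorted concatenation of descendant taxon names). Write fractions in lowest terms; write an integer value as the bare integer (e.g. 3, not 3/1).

((C:6,(U:9/2,Y:9/2):3/2):6,F:12)

step 1: merge (U,Y) at d=9; branch lengths U→9/2, Y→9/2; new cluster UY
  updated: d(C,UY)=12, d(F,UY)=24
step 2: merge (C,UY) at d=12; branch lengths C→6, UY→3/2; new cluster CUY
  updated: d(CUY,F)=24
step 3: merge (CUY,F) at d=24; branch lengths CUY→6, F→12; new cluster CFUY
final tree: ((C:6,(U:9/2,Y:9/2):3/2):6,F:12)
total length: 69/2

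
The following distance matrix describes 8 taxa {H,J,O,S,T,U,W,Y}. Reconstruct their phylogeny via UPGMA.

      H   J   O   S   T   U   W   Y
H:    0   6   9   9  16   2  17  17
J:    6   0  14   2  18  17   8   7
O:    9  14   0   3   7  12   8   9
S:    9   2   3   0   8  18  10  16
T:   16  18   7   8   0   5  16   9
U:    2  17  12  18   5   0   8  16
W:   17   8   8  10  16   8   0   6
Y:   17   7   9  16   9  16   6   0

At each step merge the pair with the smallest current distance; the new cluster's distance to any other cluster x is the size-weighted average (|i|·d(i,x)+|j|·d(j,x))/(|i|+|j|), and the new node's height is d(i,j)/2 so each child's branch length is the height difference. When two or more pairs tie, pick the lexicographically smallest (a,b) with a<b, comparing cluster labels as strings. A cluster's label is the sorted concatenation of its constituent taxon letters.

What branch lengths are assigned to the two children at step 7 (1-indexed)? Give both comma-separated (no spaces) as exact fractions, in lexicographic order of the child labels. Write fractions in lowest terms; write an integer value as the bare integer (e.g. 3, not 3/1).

step 1: merge (H,U) at d=2; branch lengths H→1, U→1; new cluster HU
  updated: d(HU,J)=23/2, d(HU,O)=21/2, d(HU,S)=27/2, d(HU,T)=21/2, d(HU,W)=25/2, d(HU,Y)=33/2
step 2: merge (J,S) at d=2; branch lengths J→1, S→1; new cluster JS
  updated: d(HU,JS)=25/2, d(JS,O)=17/2, d(JS,T)=13, d(JS,W)=9, d(JS,Y)=23/2
step 3: merge (W,Y) at d=6; branch lengths W→3, Y→3; new cluster WY
  updated: d(HU,WY)=29/2, d(JS,WY)=41/4, d(O,WY)=17/2, d(T,WY)=25/2
step 4: merge (O,T) at d=7; branch lengths O→7/2, T→7/2; new cluster OT
  updated: d(HU,OT)=21/2, d(JS,OT)=43/4, d(OT,WY)=21/2
step 5: merge (JS,WY) at d=41/4; branch lengths JS→33/8, WY→17/8; new cluster JSWY
  updated: d(HU,JSWY)=27/2, d(JSWY,OT)=85/8
step 6: merge (HU,OT) at d=21/2; branch lengths HU→17/4, OT→7/4; new cluster HOTU
  updated: d(HOTU,JSWY)=193/16
step 7: merge (HOTU,JSWY) at d=193/16; branch lengths HOTU→25/32, JSWY→29/32; new cluster HJOSTUWY
final tree: (((H:1,U:1):17/4,(O:7/2,T:7/2):7/4):25/32,((J:1,S:1):33/8,(W:3,Y:3):17/8):29/32)
total length: 495/16

25/32,29/32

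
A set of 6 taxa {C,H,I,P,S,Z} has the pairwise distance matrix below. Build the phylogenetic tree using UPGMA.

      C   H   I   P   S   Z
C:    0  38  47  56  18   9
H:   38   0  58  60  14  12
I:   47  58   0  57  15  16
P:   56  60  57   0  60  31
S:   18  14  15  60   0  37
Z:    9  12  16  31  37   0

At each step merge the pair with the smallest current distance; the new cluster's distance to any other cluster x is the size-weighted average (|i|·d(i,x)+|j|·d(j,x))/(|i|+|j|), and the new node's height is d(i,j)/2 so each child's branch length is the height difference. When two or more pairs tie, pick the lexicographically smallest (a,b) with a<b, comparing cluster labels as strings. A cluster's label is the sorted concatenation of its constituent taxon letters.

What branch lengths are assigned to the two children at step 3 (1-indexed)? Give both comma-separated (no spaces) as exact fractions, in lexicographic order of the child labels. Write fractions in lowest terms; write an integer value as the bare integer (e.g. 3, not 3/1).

1. join C+Z (d=9) ⇒ CZ; edges |C|=9/2, |Z|=9/2
  updated: d(CZ,H)=25, d(CZ,I)=63/2, d(CZ,P)=87/2, d(CZ,S)=55/2
2. join H+S (d=14) ⇒ HS; edges |H|=7, |S|=7
  updated: d(CZ,HS)=105/4, d(HS,I)=73/2, d(HS,P)=60
3. join CZ+HS (d=105/4) ⇒ CHSZ; edges |CZ|=69/8, |HS|=49/8
  updated: d(CHSZ,I)=34, d(CHSZ,P)=207/4
4. join CHSZ+I (d=34) ⇒ CHISZ; edges |CHSZ|=31/8, |I|=17
  updated: d(CHISZ,P)=264/5
5. join CHISZ+P (d=264/5) ⇒ CHIPSZ; edges |CHISZ|=47/5, |P|=132/5
final tree: ((((C:9/2,Z:9/2):69/8,(H:7,S:7):49/8):31/8,I:17):47/5,P:132/5)
total length: 3777/40

69/8,49/8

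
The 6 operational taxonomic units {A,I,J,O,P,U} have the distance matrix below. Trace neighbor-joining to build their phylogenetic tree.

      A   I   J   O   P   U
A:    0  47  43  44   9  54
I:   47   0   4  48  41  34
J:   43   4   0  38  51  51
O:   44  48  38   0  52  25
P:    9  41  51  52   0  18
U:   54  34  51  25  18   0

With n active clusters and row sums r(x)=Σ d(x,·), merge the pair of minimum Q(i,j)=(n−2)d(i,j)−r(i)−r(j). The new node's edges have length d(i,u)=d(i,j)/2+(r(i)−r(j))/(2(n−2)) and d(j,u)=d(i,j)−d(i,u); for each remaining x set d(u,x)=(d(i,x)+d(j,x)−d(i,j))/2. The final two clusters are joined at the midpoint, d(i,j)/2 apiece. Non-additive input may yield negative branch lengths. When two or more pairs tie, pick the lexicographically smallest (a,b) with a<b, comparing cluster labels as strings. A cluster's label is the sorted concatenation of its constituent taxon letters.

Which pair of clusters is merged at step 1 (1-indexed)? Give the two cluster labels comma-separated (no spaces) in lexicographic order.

I,J

iteration 1: select I,J (d=4, Q=-345); attach at lengths (3/8, 29/8); label the merged cluster IJ
  updated: d(A,IJ)=43, d(IJ,O)=41, d(IJ,P)=44, d(IJ,U)=81/2
iteration 2: select A,P (d=9, Q=-246); attach at lengths (9, 0); label the merged cluster AP
  updated: d(AP,IJ)=39, d(AP,O)=87/2, d(AP,U)=63/2
iteration 3: select AP,IJ (d=39, Q=-313/2); attach at lengths (143/8, 169/8); label the merged cluster AIJP
  updated: d(AIJP,O)=91/4, d(AIJP,U)=33/2
iteration 4: select AIJP,O (d=91/4, Q=-257/4); attach at lengths (57/8, 125/8); label the merged cluster AIJOP
  updated: d(AIJOP,U)=75/8
iteration 5: select AIJOP,U (d=75/8); attach at lengths (75/16, 75/16); label the merged cluster AIJOPU
final tree: ((((A:9,P:0):143/8,(I:3/8,J:29/8):169/8):57/8,O:125/8):75/16,U:75/16)
total length: 673/8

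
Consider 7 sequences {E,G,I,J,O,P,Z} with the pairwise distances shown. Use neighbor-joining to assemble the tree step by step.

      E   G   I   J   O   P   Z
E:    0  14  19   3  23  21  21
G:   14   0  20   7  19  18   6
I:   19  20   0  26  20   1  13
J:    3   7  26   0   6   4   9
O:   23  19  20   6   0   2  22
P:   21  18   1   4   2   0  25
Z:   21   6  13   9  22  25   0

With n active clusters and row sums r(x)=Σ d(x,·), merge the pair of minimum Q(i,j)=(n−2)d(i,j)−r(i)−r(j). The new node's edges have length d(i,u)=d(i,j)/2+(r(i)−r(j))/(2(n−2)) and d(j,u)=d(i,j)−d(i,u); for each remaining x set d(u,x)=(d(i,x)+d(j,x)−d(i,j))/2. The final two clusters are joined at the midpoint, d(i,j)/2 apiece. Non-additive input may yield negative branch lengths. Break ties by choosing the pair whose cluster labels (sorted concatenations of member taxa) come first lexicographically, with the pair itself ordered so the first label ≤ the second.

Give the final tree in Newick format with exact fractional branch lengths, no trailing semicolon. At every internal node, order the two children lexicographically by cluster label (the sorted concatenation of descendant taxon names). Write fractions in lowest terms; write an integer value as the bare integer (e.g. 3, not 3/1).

(((E:53/8,J:-29/8):3,(G:5/4,Z:19/4):21/4):3,((I:33/10,P:-23/10):43/8,O:41/8):3)

iteration 1: select I,P (d=1, Q=-165); attach at lengths (33/10, -23/10); label the merged cluster IP
  updated: d(E,IP)=39/2, d(G,IP)=37/2, d(IP,J)=29/2, d(IP,O)=21/2, d(IP,Z)=37/2
iteration 2: select IP,O (d=21/2, Q=-120); attach at lengths (43/8, 41/8); label the merged cluster IOP
  updated: d(E,IOP)=16, d(G,IOP)=27/2, d(IOP,J)=5, d(IOP,Z)=15
iteration 3: select G,Z (d=6, Q=-147/2); attach at lengths (5/4, 19/4); label the merged cluster GZ
  updated: d(E,GZ)=29/2, d(GZ,IOP)=45/4, d(GZ,J)=5
iteration 4: select E,J (d=3, Q=-81/2); attach at lengths (53/8, -29/8); label the merged cluster EJ
  updated: d(EJ,GZ)=33/4, d(EJ,IOP)=9
iteration 5: select EJ,GZ (d=33/4, Q=-57/2); attach at lengths (3, 21/4); label the merged cluster EGJZ
  updated: d(EGJZ,IOP)=6
iteration 6: select EGJZ,IOP (d=6); attach at lengths (3, 3); label the merged cluster EGIJOPZ
final tree: (((E:53/8,J:-29/8):3,(G:5/4,Z:19/4):21/4):3,((I:33/10,P:-23/10):43/8,O:41/8):3)
total length: 139/4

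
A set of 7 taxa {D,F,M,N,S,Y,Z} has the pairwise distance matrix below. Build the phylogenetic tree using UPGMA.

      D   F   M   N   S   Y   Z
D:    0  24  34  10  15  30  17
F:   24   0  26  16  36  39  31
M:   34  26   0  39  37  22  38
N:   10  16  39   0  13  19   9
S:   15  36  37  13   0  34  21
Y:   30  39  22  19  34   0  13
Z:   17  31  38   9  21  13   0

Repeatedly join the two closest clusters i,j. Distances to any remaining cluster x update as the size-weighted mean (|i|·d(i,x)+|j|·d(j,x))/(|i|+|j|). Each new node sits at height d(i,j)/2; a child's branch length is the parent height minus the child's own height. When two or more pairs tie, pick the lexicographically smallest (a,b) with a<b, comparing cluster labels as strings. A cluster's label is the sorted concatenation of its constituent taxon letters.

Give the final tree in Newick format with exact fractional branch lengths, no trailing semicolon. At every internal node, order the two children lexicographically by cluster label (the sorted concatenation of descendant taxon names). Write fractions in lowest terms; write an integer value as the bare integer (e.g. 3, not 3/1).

1. join N+Z (d=9) ⇒ NZ; edges |N|=9/2, |Z|=9/2
  updated: d(D,NZ)=27/2, d(F,NZ)=47/2, d(M,NZ)=77/2, d(NZ,S)=17, d(NZ,Y)=16
2. join D+NZ (d=27/2) ⇒ DNZ; edges |D|=27/4, |NZ|=9/4
  updated: d(DNZ,F)=71/3, d(DNZ,M)=37, d(DNZ,S)=49/3, d(DNZ,Y)=62/3
3. join DNZ+S (d=49/3) ⇒ DNSZ; edges |DNZ|=17/12, |S|=49/6
  updated: d(DNSZ,F)=107/4, d(DNSZ,M)=37, d(DNSZ,Y)=24
4. join M+Y (d=22) ⇒ MY; edges |M|=11, |Y|=11
  updated: d(DNSZ,MY)=61/2, d(F,MY)=65/2
5. join DNSZ+F (d=107/4) ⇒ DFNSZ; edges |DNSZ|=125/24, |F|=107/8
  updated: d(DFNSZ,MY)=309/10
6. join DFNSZ+MY (d=309/10) ⇒ DFMNSYZ; edges |DFNSZ|=83/40, |MY|=89/20
final tree: ((((D:27/4,(N:9/2,Z:9/2):9/4):17/12,S:49/6):125/24,F:107/8):83/40,(M:11,Y:11):89/20)
total length: 8963/120

((((D:27/4,(N:9/2,Z:9/2):9/4):17/12,S:49/6):125/24,F:107/8):83/40,(M:11,Y:11):89/20)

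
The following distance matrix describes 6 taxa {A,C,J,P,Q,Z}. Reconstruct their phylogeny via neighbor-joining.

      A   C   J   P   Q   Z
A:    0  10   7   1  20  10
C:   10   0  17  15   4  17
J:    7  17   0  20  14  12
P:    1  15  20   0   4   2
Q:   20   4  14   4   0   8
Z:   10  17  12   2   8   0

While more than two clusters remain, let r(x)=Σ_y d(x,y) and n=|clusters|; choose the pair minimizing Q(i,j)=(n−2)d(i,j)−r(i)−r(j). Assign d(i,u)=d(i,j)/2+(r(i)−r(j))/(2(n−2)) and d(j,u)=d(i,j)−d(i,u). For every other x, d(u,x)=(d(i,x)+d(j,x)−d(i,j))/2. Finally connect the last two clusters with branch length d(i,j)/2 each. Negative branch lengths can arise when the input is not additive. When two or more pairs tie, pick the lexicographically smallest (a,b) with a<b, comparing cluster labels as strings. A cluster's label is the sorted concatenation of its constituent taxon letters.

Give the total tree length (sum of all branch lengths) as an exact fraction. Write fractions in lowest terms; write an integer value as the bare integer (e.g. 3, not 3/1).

25

iteration 1: select C,Q (d=4, Q=-97); attach at lengths (29/8, 3/8); label the merged cluster CQ
  updated: d(A,CQ)=13, d(CQ,J)=27/2, d(CQ,P)=15/2, d(CQ,Z)=21/2
iteration 2: select A,J (d=7, Q=-125/2); attach at lengths (-1/12, 85/12); label the merged cluster AJ
  updated: d(AJ,CQ)=39/4, d(AJ,P)=7, d(AJ,Z)=15/2
iteration 3: select AJ,CQ (d=39/4, Q=-65/2); attach at lengths (4, 23/4); label the merged cluster ACJQ
  updated: d(ACJQ,P)=19/8, d(ACJQ,Z)=33/8
iteration 4: select ACJQ,P (d=19/8, Q=-17/2); attach at lengths (9/4, 1/8); label the merged cluster ACJPQ
  updated: d(ACJPQ,Z)=15/8
iteration 5: select ACJPQ,Z (d=15/8); attach at lengths (15/16, 15/16); label the merged cluster ACJPQZ
final tree: ((((A:-1/12,J:85/12):4,(C:29/8,Q:3/8):23/4):9/4,P:1/8):15/16,Z:15/16)
total length: 25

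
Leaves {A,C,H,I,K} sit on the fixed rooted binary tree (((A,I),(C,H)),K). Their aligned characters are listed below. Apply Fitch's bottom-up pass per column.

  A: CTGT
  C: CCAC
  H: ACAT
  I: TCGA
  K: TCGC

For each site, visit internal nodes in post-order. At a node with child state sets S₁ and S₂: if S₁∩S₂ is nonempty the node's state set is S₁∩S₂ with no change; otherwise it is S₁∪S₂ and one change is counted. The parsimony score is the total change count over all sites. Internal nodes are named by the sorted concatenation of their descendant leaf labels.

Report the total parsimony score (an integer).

AI@0: {C} ∪ {T} = {C,T} (union, +1)
CH@0: {C} ∪ {A} = {A,C} (union, +1)
ACHI@0: {C,T} ∩ {A,C} = {C} (intersection, +0)
ACHIK@0: {C} ∪ {T} = {C,T} (union, +1)
AI@1: {T} ∪ {C} = {C,T} (union, +1)
CH@1: {C} ∩ {C} = {C} (intersection, +0)
ACHI@1: {C,T} ∩ {C} = {C} (intersection, +0)
ACHIK@1: {C} ∩ {C} = {C} (intersection, +0)
AI@2: {G} ∩ {G} = {G} (intersection, +0)
CH@2: {A} ∩ {A} = {A} (intersection, +0)
ACHI@2: {G} ∪ {A} = {A,G} (union, +1)
ACHIK@2: {A,G} ∩ {G} = {G} (intersection, +0)
AI@3: {T} ∪ {A} = {A,T} (union, +1)
CH@3: {C} ∪ {T} = {C,T} (union, +1)
ACHI@3: {A,T} ∩ {C,T} = {T} (intersection, +0)
ACHIK@3: {T} ∪ {C} = {C,T} (union, +1)
per-site changes: [3, 1, 1, 3]; total = 8

8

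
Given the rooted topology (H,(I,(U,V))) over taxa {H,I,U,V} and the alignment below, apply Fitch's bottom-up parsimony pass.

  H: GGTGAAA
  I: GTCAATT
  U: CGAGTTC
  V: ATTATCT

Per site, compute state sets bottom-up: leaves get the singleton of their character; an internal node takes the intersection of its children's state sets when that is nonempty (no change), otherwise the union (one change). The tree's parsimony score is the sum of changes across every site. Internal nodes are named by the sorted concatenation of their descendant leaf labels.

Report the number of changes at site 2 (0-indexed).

UV@0: {C} ∪ {A} = {A,C} (union, +1)
IUV@0: {G} ∪ {A,C} = {A,C,G} (union, +1)
HIUV@0: {G} ∩ {A,C,G} = {G} (intersection, +0)
UV@1: {G} ∪ {T} = {G,T} (union, +1)
IUV@1: {T} ∩ {G,T} = {T} (intersection, +0)
HIUV@1: {G} ∪ {T} = {G,T} (union, +1)
UV@2: {A} ∪ {T} = {A,T} (union, +1)
IUV@2: {C} ∪ {A,T} = {A,C,T} (union, +1)
HIUV@2: {T} ∩ {A,C,T} = {T} (intersection, +0)
UV@3: {G} ∪ {A} = {A,G} (union, +1)
IUV@3: {A} ∩ {A,G} = {A} (intersection, +0)
HIUV@3: {G} ∪ {A} = {A,G} (union, +1)
UV@4: {T} ∩ {T} = {T} (intersection, +0)
IUV@4: {A} ∪ {T} = {A,T} (union, +1)
HIUV@4: {A} ∩ {A,T} = {A} (intersection, +0)
UV@5: {T} ∪ {C} = {C,T} (union, +1)
IUV@5: {T} ∩ {C,T} = {T} (intersection, +0)
HIUV@5: {A} ∪ {T} = {A,T} (union, +1)
UV@6: {C} ∪ {T} = {C,T} (union, +1)
IUV@6: {T} ∩ {C,T} = {T} (intersection, +0)
HIUV@6: {A} ∪ {T} = {A,T} (union, +1)
per-site changes: [2, 2, 2, 2, 1, 2, 2]; total = 13

2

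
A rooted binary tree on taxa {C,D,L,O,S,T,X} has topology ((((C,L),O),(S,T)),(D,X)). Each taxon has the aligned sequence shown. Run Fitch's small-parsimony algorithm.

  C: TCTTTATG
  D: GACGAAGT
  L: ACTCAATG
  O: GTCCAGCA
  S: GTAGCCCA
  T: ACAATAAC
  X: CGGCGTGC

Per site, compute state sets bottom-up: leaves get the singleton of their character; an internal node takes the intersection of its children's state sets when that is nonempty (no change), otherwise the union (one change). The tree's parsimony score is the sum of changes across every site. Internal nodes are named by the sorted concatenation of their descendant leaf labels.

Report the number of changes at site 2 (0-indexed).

3

[col 0] CL: children C:{T}, L:{A} ∪→ {A,T}; cost 1
[col 0] CLO: children CL:{A,T}, O:{G} ∪→ {A,G,T}; cost 1
[col 0] ST: children S:{G}, T:{A} ∪→ {A,G}; cost 1
[col 0] CLOST: children CLO:{A,G,T}, ST:{A,G} ∩→ {A,G}; cost 0
[col 0] DX: children D:{G}, X:{C} ∪→ {C,G}; cost 1
[col 0] CDLOSTX: children CLOST:{A,G}, DX:{C,G} ∩→ {G}; cost 0
[col 1] CL: children C:{C}, L:{C} ∩→ {C}; cost 0
[col 1] CLO: children CL:{C}, O:{T} ∪→ {C,T}; cost 1
[col 1] ST: children S:{T}, T:{C} ∪→ {C,T}; cost 1
[col 1] CLOST: children CLO:{C,T}, ST:{C,T} ∩→ {C,T}; cost 0
[col 1] DX: children D:{A}, X:{G} ∪→ {A,G}; cost 1
[col 1] CDLOSTX: children CLOST:{C,T}, DX:{A,G} ∪→ {A,C,G,T}; cost 1
[col 2] CL: children C:{T}, L:{T} ∩→ {T}; cost 0
[col 2] CLO: children CL:{T}, O:{C} ∪→ {C,T}; cost 1
[col 2] ST: children S:{A}, T:{A} ∩→ {A}; cost 0
[col 2] CLOST: children CLO:{C,T}, ST:{A} ∪→ {A,C,T}; cost 1
[col 2] DX: children D:{C}, X:{G} ∪→ {C,G}; cost 1
[col 2] CDLOSTX: children CLOST:{A,C,T}, DX:{C,G} ∩→ {C}; cost 0
[col 3] CL: children C:{T}, L:{C} ∪→ {C,T}; cost 1
[col 3] CLO: children CL:{C,T}, O:{C} ∩→ {C}; cost 0
[col 3] ST: children S:{G}, T:{A} ∪→ {A,G}; cost 1
[col 3] CLOST: children CLO:{C}, ST:{A,G} ∪→ {A,C,G}; cost 1
[col 3] DX: children D:{G}, X:{C} ∪→ {C,G}; cost 1
[col 3] CDLOSTX: children CLOST:{A,C,G}, DX:{C,G} ∩→ {C,G}; cost 0
[col 4] CL: children C:{T}, L:{A} ∪→ {A,T}; cost 1
[col 4] CLO: children CL:{A,T}, O:{A} ∩→ {A}; cost 0
[col 4] ST: children S:{C}, T:{T} ∪→ {C,T}; cost 1
[col 4] CLOST: children CLO:{A}, ST:{C,T} ∪→ {A,C,T}; cost 1
[col 4] DX: children D:{A}, X:{G} ∪→ {A,G}; cost 1
[col 4] CDLOSTX: children CLOST:{A,C,T}, DX:{A,G} ∩→ {A}; cost 0
[col 5] CL: children C:{A}, L:{A} ∩→ {A}; cost 0
[col 5] CLO: children CL:{A}, O:{G} ∪→ {A,G}; cost 1
[col 5] ST: children S:{C}, T:{A} ∪→ {A,C}; cost 1
[col 5] CLOST: children CLO:{A,G}, ST:{A,C} ∩→ {A}; cost 0
[col 5] DX: children D:{A}, X:{T} ∪→ {A,T}; cost 1
[col 5] CDLOSTX: children CLOST:{A}, DX:{A,T} ∩→ {A}; cost 0
[col 6] CL: children C:{T}, L:{T} ∩→ {T}; cost 0
[col 6] CLO: children CL:{T}, O:{C} ∪→ {C,T}; cost 1
[col 6] ST: children S:{C}, T:{A} ∪→ {A,C}; cost 1
[col 6] CLOST: children CLO:{C,T}, ST:{A,C} ∩→ {C}; cost 0
[col 6] DX: children D:{G}, X:{G} ∩→ {G}; cost 0
[col 6] CDLOSTX: children CLOST:{C}, DX:{G} ∪→ {C,G}; cost 1
[col 7] CL: children C:{G}, L:{G} ∩→ {G}; cost 0
[col 7] CLO: children CL:{G}, O:{A} ∪→ {A,G}; cost 1
[col 7] ST: children S:{A}, T:{C} ∪→ {A,C}; cost 1
[col 7] CLOST: children CLO:{A,G}, ST:{A,C} ∩→ {A}; cost 0
[col 7] DX: children D:{T}, X:{C} ∪→ {C,T}; cost 1
[col 7] CDLOSTX: children CLOST:{A}, DX:{C,T} ∪→ {A,C,T}; cost 1
per-site changes: [4, 4, 3, 4, 4, 3, 3, 4]; total = 29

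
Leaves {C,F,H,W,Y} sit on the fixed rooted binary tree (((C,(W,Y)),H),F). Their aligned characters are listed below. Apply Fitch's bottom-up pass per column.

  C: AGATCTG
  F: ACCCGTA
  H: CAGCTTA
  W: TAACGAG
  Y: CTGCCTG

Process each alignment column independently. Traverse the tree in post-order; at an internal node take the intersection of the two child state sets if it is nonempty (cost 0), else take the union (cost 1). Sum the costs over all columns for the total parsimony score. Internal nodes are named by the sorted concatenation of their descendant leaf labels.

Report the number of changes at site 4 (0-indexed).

3

[col 0] WY: children W:{T}, Y:{C} ∪→ {C,T}; cost 1
[col 0] CWY: children C:{A}, WY:{C,T} ∪→ {A,C,T}; cost 1
[col 0] CHWY: children CWY:{A,C,T}, H:{C} ∩→ {C}; cost 0
[col 0] CFHWY: children CHWY:{C}, F:{A} ∪→ {A,C}; cost 1
[col 1] WY: children W:{A}, Y:{T} ∪→ {A,T}; cost 1
[col 1] CWY: children C:{G}, WY:{A,T} ∪→ {A,G,T}; cost 1
[col 1] CHWY: children CWY:{A,G,T}, H:{A} ∩→ {A}; cost 0
[col 1] CFHWY: children CHWY:{A}, F:{C} ∪→ {A,C}; cost 1
[col 2] WY: children W:{A}, Y:{G} ∪→ {A,G}; cost 1
[col 2] CWY: children C:{A}, WY:{A,G} ∩→ {A}; cost 0
[col 2] CHWY: children CWY:{A}, H:{G} ∪→ {A,G}; cost 1
[col 2] CFHWY: children CHWY:{A,G}, F:{C} ∪→ {A,C,G}; cost 1
[col 3] WY: children W:{C}, Y:{C} ∩→ {C}; cost 0
[col 3] CWY: children C:{T}, WY:{C} ∪→ {C,T}; cost 1
[col 3] CHWY: children CWY:{C,T}, H:{C} ∩→ {C}; cost 0
[col 3] CFHWY: children CHWY:{C}, F:{C} ∩→ {C}; cost 0
[col 4] WY: children W:{G}, Y:{C} ∪→ {C,G}; cost 1
[col 4] CWY: children C:{C}, WY:{C,G} ∩→ {C}; cost 0
[col 4] CHWY: children CWY:{C}, H:{T} ∪→ {C,T}; cost 1
[col 4] CFHWY: children CHWY:{C,T}, F:{G} ∪→ {C,G,T}; cost 1
[col 5] WY: children W:{A}, Y:{T} ∪→ {A,T}; cost 1
[col 5] CWY: children C:{T}, WY:{A,T} ∩→ {T}; cost 0
[col 5] CHWY: children CWY:{T}, H:{T} ∩→ {T}; cost 0
[col 5] CFHWY: children CHWY:{T}, F:{T} ∩→ {T}; cost 0
[col 6] WY: children W:{G}, Y:{G} ∩→ {G}; cost 0
[col 6] CWY: children C:{G}, WY:{G} ∩→ {G}; cost 0
[col 6] CHWY: children CWY:{G}, H:{A} ∪→ {A,G}; cost 1
[col 6] CFHWY: children CHWY:{A,G}, F:{A} ∩→ {A}; cost 0
per-site changes: [3, 3, 3, 1, 3, 1, 1]; total = 15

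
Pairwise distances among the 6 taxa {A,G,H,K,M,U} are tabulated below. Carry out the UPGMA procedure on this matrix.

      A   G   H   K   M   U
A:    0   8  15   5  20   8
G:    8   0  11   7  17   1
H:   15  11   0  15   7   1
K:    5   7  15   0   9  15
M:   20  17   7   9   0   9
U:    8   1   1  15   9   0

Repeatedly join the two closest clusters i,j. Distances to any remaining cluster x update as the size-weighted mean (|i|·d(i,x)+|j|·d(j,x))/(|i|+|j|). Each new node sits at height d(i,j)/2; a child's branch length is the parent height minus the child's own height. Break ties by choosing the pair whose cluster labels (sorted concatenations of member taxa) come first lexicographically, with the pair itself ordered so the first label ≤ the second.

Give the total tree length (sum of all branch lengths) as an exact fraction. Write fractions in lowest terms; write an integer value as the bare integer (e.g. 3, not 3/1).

189/8

iteration 1: select G,U (d=1); attach at lengths (1/2, 1/2); label the merged cluster GU
  updated: d(A,GU)=8, d(GU,H)=6, d(GU,K)=11, d(GU,M)=13
iteration 2: select A,K (d=5); attach at lengths (5/2, 5/2); label the merged cluster AK
  updated: d(AK,GU)=19/2, d(AK,H)=15, d(AK,M)=29/2
iteration 3: select GU,H (d=6); attach at lengths (5/2, 3); label the merged cluster GHU
  updated: d(AK,GHU)=34/3, d(GHU,M)=11
iteration 4: select GHU,M (d=11); attach at lengths (5/2, 11/2); label the merged cluster GHMU
  updated: d(AK,GHMU)=97/8
iteration 5: select AK,GHMU (d=97/8); attach at lengths (57/16, 9/16); label the merged cluster AGHKMU
final tree: ((A:5/2,K:5/2):57/16,(((G:1/2,U:1/2):5/2,H:3):5/2,M:11/2):9/16)
total length: 189/8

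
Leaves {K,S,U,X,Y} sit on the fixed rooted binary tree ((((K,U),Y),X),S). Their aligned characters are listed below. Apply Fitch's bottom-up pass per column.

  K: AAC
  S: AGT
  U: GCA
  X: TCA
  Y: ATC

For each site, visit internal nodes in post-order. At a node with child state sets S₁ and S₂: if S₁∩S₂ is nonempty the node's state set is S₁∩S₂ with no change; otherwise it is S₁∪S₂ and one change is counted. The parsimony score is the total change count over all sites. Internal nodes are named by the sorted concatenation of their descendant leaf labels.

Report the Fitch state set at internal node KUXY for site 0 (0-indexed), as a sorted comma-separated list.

KU@0: {A} ∪ {G} = {A,G} (union, +1)
KUY@0: {A,G} ∩ {A} = {A} (intersection, +0)
KUXY@0: {A} ∪ {T} = {A,T} (union, +1)
KSUXY@0: {A,T} ∩ {A} = {A} (intersection, +0)
KU@1: {A} ∪ {C} = {A,C} (union, +1)
KUY@1: {A,C} ∪ {T} = {A,C,T} (union, +1)
KUXY@1: {A,C,T} ∩ {C} = {C} (intersection, +0)
KSUXY@1: {C} ∪ {G} = {C,G} (union, +1)
KU@2: {C} ∪ {A} = {A,C} (union, +1)
KUY@2: {A,C} ∩ {C} = {C} (intersection, +0)
KUXY@2: {C} ∪ {A} = {A,C} (union, +1)
KSUXY@2: {A,C} ∪ {T} = {A,C,T} (union, +1)
per-site changes: [2, 3, 3]; total = 8

A,T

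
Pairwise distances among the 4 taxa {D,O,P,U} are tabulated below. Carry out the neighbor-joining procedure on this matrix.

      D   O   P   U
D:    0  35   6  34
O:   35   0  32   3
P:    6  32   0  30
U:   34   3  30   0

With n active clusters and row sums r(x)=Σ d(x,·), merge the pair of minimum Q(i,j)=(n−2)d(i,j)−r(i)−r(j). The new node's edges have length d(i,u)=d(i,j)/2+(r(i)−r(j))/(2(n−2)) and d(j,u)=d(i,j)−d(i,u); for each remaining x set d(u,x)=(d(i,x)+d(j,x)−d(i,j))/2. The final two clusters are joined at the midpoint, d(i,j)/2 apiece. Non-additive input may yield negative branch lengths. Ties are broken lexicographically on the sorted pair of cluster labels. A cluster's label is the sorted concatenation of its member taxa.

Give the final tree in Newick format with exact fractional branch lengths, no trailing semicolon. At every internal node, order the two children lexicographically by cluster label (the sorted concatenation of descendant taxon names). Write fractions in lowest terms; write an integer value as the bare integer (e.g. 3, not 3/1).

step 1: merge (D,P) at d=6, Q=-131; branch lengths D→19/4, P→5/4; new cluster DP
  updated: d(DP,O)=61/2, d(DP,U)=29
step 2: merge (DP,O) at d=61/2, Q=-125/2; branch lengths DP→113/4, O→9/4; new cluster DOP
  updated: d(DOP,U)=3/4
step 3: merge (DOP,U) at d=3/4; branch lengths DOP→3/8, U→3/8; new cluster DOPU
final tree: (((D:19/4,P:5/4):113/4,O:9/4):3/8,U:3/8)
total length: 149/4

(((D:19/4,P:5/4):113/4,O:9/4):3/8,U:3/8)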